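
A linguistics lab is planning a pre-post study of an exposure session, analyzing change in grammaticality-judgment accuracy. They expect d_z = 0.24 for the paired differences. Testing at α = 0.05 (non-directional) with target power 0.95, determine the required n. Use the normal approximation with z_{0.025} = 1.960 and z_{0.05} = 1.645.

For a paired (one-sample on differences) test: n = ((z_{α/2} + z_β) / d)².
z_{α/2} + z_β = 1.960 + 1.645 = 3.605.
n = (3.605 / 0.24)² = 15.021² = 225.63.
Round up.

n = 226 pairs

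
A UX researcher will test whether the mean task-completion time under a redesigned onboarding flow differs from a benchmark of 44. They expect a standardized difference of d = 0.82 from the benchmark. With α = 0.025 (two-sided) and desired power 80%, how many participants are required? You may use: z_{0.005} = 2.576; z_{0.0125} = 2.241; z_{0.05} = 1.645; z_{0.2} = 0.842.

n = 15

For a one-sample test: n = ((z_{α/2} + z_β) / d)².
z_{α/2} + z_β = 2.241 + 0.842 = 3.083.
n = (3.083 / 0.82)² = 3.760² = 14.14.
Round up.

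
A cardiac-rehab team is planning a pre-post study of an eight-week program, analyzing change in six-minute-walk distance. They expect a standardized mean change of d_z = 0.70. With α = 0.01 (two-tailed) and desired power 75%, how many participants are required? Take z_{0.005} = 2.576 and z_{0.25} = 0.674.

n = 22 pairs

For a paired (one-sample on differences) test: n = ((z_{α/2} + z_β) / d)².
z_{α/2} + z_β = 2.576 + 0.674 = 3.250.
n = (3.250 / 0.70)² = 4.643² = 21.56.
Round up.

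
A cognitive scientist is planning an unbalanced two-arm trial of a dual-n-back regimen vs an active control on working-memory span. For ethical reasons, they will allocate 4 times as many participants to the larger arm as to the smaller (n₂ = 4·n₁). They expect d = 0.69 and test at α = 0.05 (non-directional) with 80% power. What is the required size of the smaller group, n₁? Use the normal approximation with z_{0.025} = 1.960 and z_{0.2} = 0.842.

n₁ = 21

With allocation ratio k = n₂/n₁ = 4, Var(x̄₁−x̄₂) = σ²(1/n₁ + 1/(k·n₁)) = σ²·(k+1)/(k·n₁).
So n₁ = (1 + 1/k)·((z_{α/2} + z_β)/d)² = 1.250 × (2.802/0.69)².
n₁ = 1.250 × 16.49 = 20.6.
Round up: n₁ = 21, giving n₂ = 4 × 21 = 84.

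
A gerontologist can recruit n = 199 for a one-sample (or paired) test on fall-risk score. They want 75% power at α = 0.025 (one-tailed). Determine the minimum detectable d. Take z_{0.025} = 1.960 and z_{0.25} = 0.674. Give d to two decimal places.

For a single sample (or paired design) of n = 199: d_min = (z_{α} + z_β)/√n.
z-sum = 1.960 + 0.674 = 2.634.
d_min = 2.634 / √199 = 2.634 / 14.107 = 0.187.

d_min ≈ 0.19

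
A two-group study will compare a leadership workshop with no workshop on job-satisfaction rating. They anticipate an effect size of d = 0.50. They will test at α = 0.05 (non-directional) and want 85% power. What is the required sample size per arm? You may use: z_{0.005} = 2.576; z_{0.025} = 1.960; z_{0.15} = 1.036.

For two independent groups with equal n: n = 2·((z_{α/2} + z_β) / d)².
z_{α/2} + z_β = 1.960 + 1.036 = 2.996.
n = 2 × (2.996 / 0.50)² = 2 × 5.992² = 2 × 35.90 = 71.8.
Round up to the next whole participant.

n = 72 per group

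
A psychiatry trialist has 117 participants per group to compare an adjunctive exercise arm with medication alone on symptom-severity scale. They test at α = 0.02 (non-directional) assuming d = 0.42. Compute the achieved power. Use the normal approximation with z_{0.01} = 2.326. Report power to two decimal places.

power ≈ 0.81

For two equal groups, power = Φ(d·√(n/2) − z_{α/2}).
d·√(n/2) = 0.42 × √(117/2) = 0.42 × 7.649 = 3.212.
z_β = 3.212 − 2.326 = 0.886.
Power = Φ(0.886) = 0.812.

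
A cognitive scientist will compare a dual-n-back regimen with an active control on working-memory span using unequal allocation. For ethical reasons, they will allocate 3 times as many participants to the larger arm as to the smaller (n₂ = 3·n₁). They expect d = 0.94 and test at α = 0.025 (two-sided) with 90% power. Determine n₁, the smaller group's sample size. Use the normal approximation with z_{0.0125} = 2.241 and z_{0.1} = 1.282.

n₁ = 19

With allocation ratio k = n₂/n₁ = 3, Var(x̄₁−x̄₂) = σ²(1/n₁ + 1/(k·n₁)) = σ²·(k+1)/(k·n₁).
So n₁ = (1 + 1/k)·((z_{α/2} + z_β)/d)² = 1.333 × (3.523/0.94)².
n₁ = 1.333 × 14.05 = 18.7.
Round up: n₁ = 19, giving n₂ = 3 × 19 = 57.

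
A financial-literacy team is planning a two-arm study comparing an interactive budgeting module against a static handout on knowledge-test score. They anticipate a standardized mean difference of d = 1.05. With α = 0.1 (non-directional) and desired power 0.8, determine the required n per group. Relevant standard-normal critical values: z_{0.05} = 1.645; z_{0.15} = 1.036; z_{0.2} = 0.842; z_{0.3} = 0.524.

For two independent groups with equal n: n = 2·((z_{α/2} + z_β) / d)².
z_{α/2} + z_β = 1.645 + 0.842 = 2.487.
n = 2 × (2.487 / 1.05)² = 2 × 2.369² = 2 × 5.61 = 11.2.
Round up to the next whole participant.

n = 12 per group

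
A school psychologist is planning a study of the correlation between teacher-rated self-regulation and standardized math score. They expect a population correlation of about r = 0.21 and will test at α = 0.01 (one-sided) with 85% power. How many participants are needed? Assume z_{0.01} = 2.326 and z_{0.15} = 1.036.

n = 252

Fisher's z: C = ½·ln((1+r)/(1−r)) = ½·ln(1.5316) = 0.2132.
n = ((z_{α} + z_β)/C)² + 3.
(2.326 + 1.036) / 0.2132 = 3.362 / 0.2132 = 15.769.
n = 15.769² + 3 = 248.67 + 3 = 251.7.
Round up.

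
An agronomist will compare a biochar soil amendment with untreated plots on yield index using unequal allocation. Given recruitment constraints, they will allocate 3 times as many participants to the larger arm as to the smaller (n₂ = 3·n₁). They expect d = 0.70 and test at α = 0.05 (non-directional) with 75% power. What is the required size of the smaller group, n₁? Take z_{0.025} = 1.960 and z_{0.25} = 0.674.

n₁ = 19

With allocation ratio k = n₂/n₁ = 3, Var(x̄₁−x̄₂) = σ²(1/n₁ + 1/(k·n₁)) = σ²·(k+1)/(k·n₁).
So n₁ = (1 + 1/k)·((z_{α/2} + z_β)/d)² = 1.333 × (2.634/0.70)².
n₁ = 1.333 × 14.16 = 18.9.
Round up: n₁ = 19, giving n₂ = 3 × 19 = 57.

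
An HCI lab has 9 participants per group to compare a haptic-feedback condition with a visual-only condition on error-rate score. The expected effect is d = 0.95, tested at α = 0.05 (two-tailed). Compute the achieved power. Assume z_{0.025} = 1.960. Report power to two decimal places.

power ≈ 0.52

For two equal groups, power = Φ(d·√(n/2) − z_{α/2}).
d·√(n/2) = 0.95 × √(9/2) = 0.95 × 2.121 = 2.015.
z_β = 2.015 − 1.960 = 0.055.
Power = Φ(0.055) = 0.522.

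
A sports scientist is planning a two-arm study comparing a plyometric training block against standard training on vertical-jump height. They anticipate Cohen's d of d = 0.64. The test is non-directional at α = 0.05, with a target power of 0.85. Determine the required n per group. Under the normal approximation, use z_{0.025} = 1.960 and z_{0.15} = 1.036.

n = 44 per group

For two independent groups with equal n: n = 2·((z_{α/2} + z_β) / d)².
z_{α/2} + z_β = 1.960 + 1.036 = 2.996.
n = 2 × (2.996 / 0.64)² = 2 × 4.681² = 2 × 21.91 = 43.8.
Round up to the next whole participant.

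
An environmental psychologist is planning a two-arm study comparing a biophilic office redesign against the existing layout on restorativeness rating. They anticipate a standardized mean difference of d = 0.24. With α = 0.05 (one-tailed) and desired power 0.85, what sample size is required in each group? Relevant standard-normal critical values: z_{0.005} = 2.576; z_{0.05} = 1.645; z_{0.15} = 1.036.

n = 250 per group

For two independent groups with equal n: n = 2·((z_{α} + z_β) / d)².
z_{α} + z_β = 1.645 + 1.036 = 2.681.
n = 2 × (2.681 / 0.24)² = 2 × 11.171² = 2 × 124.79 = 249.6.
Round up to the next whole participant.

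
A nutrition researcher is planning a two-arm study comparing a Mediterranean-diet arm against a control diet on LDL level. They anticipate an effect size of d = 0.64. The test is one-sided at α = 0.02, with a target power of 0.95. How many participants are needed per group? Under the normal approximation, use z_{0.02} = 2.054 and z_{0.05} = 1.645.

n = 67 per group

For two independent groups with equal n: n = 2·((z_{α} + z_β) / d)².
z_{α} + z_β = 2.054 + 1.645 = 3.699.
n = 2 × (3.699 / 0.64)² = 2 × 5.780² = 2 × 33.40 = 66.8.
Round up to the next whole participant.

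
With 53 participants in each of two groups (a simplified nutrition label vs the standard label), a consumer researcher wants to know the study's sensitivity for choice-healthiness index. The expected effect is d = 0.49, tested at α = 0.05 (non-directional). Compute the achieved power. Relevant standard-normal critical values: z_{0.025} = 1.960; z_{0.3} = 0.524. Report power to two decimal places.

For two equal groups, power = Φ(d·√(n/2) − z_{α/2}).
d·√(n/2) = 0.49 × √(53/2) = 0.49 × 5.148 = 2.522.
z_β = 2.522 − 1.960 = 0.562.
Power = Φ(0.562) = 0.713.

power ≈ 0.71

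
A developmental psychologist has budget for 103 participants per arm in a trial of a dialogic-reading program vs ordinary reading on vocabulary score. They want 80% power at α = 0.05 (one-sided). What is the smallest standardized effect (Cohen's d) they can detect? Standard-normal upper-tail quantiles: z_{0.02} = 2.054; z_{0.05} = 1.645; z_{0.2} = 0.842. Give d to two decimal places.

For two independent groups of n = 103 each: d_min = (z_{α} + z_β)·√(2/n).
z-sum = 1.645 + 0.842 = 2.487.
d_min = 2.487 × √(2/103) = 2.487 × 0.1393 = 0.347.

d_min ≈ 0.35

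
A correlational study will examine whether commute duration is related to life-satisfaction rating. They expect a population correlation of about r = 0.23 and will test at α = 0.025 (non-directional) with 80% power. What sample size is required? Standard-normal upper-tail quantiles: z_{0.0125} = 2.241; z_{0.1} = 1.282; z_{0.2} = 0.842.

Fisher's z: C = ½·ln((1+r)/(1−r)) = ½·ln(1.5974) = 0.2342.
n = ((z_{α/2} + z_β)/C)² + 3.
(2.241 + 0.842) / 0.2342 = 3.083 / 0.2342 = 13.164.
n = 13.164² + 3 = 173.29 + 3 = 176.3.
Round up.

n = 177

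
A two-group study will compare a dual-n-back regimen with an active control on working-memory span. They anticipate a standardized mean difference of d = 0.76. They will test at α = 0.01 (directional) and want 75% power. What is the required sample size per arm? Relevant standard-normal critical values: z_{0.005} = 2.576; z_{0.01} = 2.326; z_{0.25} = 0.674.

For two independent groups with equal n: n = 2·((z_{α} + z_β) / d)².
z_{α} + z_β = 2.326 + 0.674 = 3.000.
n = 2 × (3.000 / 0.76)² = 2 × 3.947² = 2 × 15.58 = 31.2.
Round up to the next whole participant.

n = 32 per group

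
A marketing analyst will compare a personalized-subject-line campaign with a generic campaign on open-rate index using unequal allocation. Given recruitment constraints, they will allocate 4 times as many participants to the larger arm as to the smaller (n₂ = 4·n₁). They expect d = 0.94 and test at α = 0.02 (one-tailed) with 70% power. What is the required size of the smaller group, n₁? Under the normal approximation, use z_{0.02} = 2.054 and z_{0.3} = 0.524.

With allocation ratio k = n₂/n₁ = 4, Var(x̄₁−x̄₂) = σ²(1/n₁ + 1/(k·n₁)) = σ²·(k+1)/(k·n₁).
So n₁ = (1 + 1/k)·((z_{α} + z_β)/d)² = 1.250 × (2.578/0.94)².
n₁ = 1.250 × 7.52 = 9.4.
Round up: n₁ = 10, giving n₂ = 4 × 10 = 40.

n₁ = 10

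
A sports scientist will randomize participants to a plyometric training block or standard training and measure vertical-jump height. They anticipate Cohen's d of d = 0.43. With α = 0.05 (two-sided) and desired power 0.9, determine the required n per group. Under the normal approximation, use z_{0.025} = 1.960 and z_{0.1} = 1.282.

n = 114 per group

For two independent groups with equal n: n = 2·((z_{α/2} + z_β) / d)².
z_{α/2} + z_β = 1.960 + 1.282 = 3.242.
n = 2 × (3.242 / 0.43)² = 2 × 7.540² = 2 × 56.84 = 113.7.
Round up to the next whole participant.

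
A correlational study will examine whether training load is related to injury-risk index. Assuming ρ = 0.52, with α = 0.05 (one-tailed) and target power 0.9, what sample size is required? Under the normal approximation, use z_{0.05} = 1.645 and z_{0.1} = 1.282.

Fisher's z: C = ½·ln((1+r)/(1−r)) = ½·ln(3.1667) = 0.5763.
n = ((z_{α} + z_β)/C)² + 3.
(1.645 + 1.282) / 0.5763 = 2.927 / 0.5763 = 5.079.
n = 5.079² + 3 = 25.80 + 3 = 28.8.
Round up.

n = 29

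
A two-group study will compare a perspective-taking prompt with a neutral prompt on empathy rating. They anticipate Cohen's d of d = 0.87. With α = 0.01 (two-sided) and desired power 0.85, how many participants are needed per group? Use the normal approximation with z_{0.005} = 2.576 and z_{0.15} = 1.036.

n = 35 per group

For two independent groups with equal n: n = 2·((z_{α/2} + z_β) / d)².
z_{α/2} + z_β = 2.576 + 1.036 = 3.612.
n = 2 × (3.612 / 0.87)² = 2 × 4.152² = 2 × 17.24 = 34.5.
Round up to the next whole participant.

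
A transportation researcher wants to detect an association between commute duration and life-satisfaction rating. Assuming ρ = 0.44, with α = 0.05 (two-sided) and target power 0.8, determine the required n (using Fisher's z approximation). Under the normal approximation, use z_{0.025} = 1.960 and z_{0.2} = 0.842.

Fisher's z: C = ½·ln((1+r)/(1−r)) = ½·ln(2.5714) = 0.4722.
n = ((z_{α/2} + z_β)/C)² + 3.
(1.960 + 0.842) / 0.4722 = 2.802 / 0.4722 = 5.934.
n = 5.934² + 3 = 35.21 + 3 = 38.2.
Round up.

n = 39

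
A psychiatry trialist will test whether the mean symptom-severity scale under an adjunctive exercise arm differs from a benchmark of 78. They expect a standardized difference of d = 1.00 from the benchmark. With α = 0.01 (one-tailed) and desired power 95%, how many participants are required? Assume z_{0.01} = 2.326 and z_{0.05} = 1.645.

For a one-sample test: n = ((z_{α} + z_β) / d)².
z_{α} + z_β = 2.326 + 1.645 = 3.971.
n = (3.971 / 1.00)² = 3.971² = 15.77.
Round up.

n = 16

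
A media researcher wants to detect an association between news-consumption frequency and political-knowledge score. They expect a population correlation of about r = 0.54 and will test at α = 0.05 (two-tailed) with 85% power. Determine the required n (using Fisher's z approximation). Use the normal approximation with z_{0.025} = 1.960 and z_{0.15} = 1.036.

Fisher's z: C = ½·ln((1+r)/(1−r)) = ½·ln(3.3478) = 0.6042.
n = ((z_{α/2} + z_β)/C)² + 3.
(1.960 + 1.036) / 0.6042 = 2.996 / 0.6042 = 4.959.
n = 4.959² + 3 = 24.59 + 3 = 27.6.
Round up.

n = 28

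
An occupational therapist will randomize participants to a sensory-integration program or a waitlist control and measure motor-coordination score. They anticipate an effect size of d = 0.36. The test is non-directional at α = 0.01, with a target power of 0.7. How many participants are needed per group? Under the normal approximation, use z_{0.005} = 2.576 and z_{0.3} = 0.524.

For two independent groups with equal n: n = 2·((z_{α/2} + z_β) / d)².
z_{α/2} + z_β = 2.576 + 0.524 = 3.100.
n = 2 × (3.100 / 0.36)² = 2 × 8.611² = 2 × 74.15 = 148.3.
Round up to the next whole participant.

n = 149 per group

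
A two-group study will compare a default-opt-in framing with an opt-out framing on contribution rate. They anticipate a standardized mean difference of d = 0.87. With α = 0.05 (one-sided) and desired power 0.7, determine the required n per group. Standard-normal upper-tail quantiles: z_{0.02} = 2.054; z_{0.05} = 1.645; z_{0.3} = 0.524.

n = 13 per group

For two independent groups with equal n: n = 2·((z_{α} + z_β) / d)².
z_{α} + z_β = 1.645 + 0.524 = 2.169.
n = 2 × (2.169 / 0.87)² = 2 × 2.493² = 2 × 6.22 = 12.4.
Round up to the next whole participant.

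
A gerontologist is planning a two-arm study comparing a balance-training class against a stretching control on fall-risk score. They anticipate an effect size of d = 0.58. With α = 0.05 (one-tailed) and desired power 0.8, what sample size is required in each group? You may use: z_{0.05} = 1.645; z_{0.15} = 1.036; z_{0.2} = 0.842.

n = 37 per group

For two independent groups with equal n: n = 2·((z_{α} + z_β) / d)².
z_{α} + z_β = 1.645 + 0.842 = 2.487.
n = 2 × (2.487 / 0.58)² = 2 × 4.288² = 2 × 18.39 = 36.8.
Round up to the next whole participant.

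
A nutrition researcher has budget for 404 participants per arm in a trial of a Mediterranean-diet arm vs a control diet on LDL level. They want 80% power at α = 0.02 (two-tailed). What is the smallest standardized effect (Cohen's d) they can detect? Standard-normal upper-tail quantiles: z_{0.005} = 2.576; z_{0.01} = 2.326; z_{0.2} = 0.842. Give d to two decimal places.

For two independent groups of n = 404 each: d_min = (z_{α/2} + z_β)·√(2/n).
z-sum = 2.326 + 0.842 = 3.168.
d_min = 3.168 × √(2/404) = 3.168 × 0.0704 = 0.223.

d_min ≈ 0.22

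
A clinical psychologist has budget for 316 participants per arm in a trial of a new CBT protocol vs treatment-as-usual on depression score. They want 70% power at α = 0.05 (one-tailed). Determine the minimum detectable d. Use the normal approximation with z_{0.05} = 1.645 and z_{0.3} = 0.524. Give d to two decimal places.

d_min ≈ 0.17

For two independent groups of n = 316 each: d_min = (z_{α} + z_β)·√(2/n).
z-sum = 1.645 + 0.524 = 2.169.
d_min = 2.169 × √(2/316) = 2.169 × 0.0796 = 0.173.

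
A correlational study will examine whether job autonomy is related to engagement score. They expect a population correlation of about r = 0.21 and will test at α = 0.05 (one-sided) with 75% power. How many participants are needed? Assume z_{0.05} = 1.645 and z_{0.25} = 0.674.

n = 122

Fisher's z: C = ½·ln((1+r)/(1−r)) = ½·ln(1.5316) = 0.2132.
n = ((z_{α} + z_β)/C)² + 3.
(1.645 + 0.674) / 0.2132 = 2.319 / 0.2132 = 10.877.
n = 10.877² + 3 = 118.31 + 3 = 121.3.
Round up.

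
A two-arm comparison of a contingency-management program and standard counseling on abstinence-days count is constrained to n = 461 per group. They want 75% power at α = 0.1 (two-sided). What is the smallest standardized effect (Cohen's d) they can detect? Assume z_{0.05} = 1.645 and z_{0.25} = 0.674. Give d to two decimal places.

d_min ≈ 0.15

For two independent groups of n = 461 each: d_min = (z_{α/2} + z_β)·√(2/n).
z-sum = 1.645 + 0.674 = 2.319.
d_min = 2.319 × √(2/461) = 2.319 × 0.0659 = 0.153.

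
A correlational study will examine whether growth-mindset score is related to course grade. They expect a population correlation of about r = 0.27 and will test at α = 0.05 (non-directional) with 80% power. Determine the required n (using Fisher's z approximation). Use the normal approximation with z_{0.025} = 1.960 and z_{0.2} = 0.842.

n = 106

Fisher's z: C = ½·ln((1+r)/(1−r)) = ½·ln(1.7397) = 0.2769.
n = ((z_{α/2} + z_β)/C)² + 3.
(1.960 + 0.842) / 0.2769 = 2.802 / 0.2769 = 10.119.
n = 10.119² + 3 = 102.40 + 3 = 105.4.
Round up.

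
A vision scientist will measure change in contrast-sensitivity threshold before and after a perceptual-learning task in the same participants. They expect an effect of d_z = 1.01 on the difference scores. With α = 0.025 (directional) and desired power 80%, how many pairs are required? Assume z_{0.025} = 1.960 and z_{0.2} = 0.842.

n = 8 pairs

For a paired (one-sample on differences) test: n = ((z_{α} + z_β) / d)².
z_{α} + z_β = 1.960 + 0.842 = 2.802.
n = (2.802 / 1.01)² = 2.774² = 7.70.
Round up.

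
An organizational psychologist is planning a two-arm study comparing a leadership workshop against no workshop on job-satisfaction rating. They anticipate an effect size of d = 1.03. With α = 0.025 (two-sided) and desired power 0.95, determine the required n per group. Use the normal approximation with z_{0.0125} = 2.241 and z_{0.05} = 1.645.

n = 29 per group

For two independent groups with equal n: n = 2·((z_{α/2} + z_β) / d)².
z_{α/2} + z_β = 2.241 + 1.645 = 3.886.
n = 2 × (3.886 / 1.03)² = 2 × 3.773² = 2 × 14.23 = 28.5.
Round up to the next whole participant.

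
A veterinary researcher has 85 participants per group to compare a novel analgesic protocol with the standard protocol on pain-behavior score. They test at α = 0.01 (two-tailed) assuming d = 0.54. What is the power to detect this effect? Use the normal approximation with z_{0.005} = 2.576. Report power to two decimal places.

power ≈ 0.83

For two equal groups, power = Φ(d·√(n/2) − z_{α/2}).
d·√(n/2) = 0.54 × √(85/2) = 0.54 × 6.519 = 3.520.
z_β = 3.520 − 2.576 = 0.944.
Power = Φ(0.944) = 0.828.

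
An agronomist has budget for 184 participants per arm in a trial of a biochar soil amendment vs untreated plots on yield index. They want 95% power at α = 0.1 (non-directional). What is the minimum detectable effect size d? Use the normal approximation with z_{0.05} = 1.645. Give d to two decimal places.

d_min ≈ 0.34

For two independent groups of n = 184 each: d_min = (z_{α/2} + z_β)·√(2/n).
z-sum = 1.645 + 1.645 = 3.290.
d_min = 3.290 × √(2/184) = 3.290 × 0.1043 = 0.343.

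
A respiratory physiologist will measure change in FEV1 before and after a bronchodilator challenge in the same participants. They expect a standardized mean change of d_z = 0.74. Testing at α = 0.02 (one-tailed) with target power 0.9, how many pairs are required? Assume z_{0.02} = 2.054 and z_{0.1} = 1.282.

n = 21 pairs

For a paired (one-sample on differences) test: n = ((z_{α} + z_β) / d)².
z_{α} + z_β = 2.054 + 1.282 = 3.336.
n = (3.336 / 0.74)² = 4.508² = 20.32.
Round up.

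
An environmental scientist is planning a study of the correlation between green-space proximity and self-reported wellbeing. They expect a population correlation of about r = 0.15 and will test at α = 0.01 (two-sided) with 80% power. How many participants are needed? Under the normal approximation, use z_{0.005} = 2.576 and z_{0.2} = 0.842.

n = 515

Fisher's z: C = ½·ln((1+r)/(1−r)) = ½·ln(1.3529) = 0.1511.
n = ((z_{α/2} + z_β)/C)² + 3.
(2.576 + 0.842) / 0.1511 = 3.418 / 0.1511 = 22.621.
n = 22.621² + 3 = 511.70 + 3 = 514.7.
Round up.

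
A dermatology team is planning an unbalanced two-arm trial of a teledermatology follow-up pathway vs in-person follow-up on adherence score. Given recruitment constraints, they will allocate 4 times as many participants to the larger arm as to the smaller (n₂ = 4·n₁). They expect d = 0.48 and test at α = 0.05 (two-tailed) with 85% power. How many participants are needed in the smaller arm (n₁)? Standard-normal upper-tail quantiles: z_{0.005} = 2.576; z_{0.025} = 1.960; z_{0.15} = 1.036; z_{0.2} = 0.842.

With allocation ratio k = n₂/n₁ = 4, Var(x̄₁−x̄₂) = σ²(1/n₁ + 1/(k·n₁)) = σ²·(k+1)/(k·n₁).
So n₁ = (1 + 1/k)·((z_{α/2} + z_β)/d)² = 1.250 × (2.996/0.48)².
n₁ = 1.250 × 38.96 = 48.7.
Round up: n₁ = 49, giving n₂ = 4 × 49 = 196.

n₁ = 49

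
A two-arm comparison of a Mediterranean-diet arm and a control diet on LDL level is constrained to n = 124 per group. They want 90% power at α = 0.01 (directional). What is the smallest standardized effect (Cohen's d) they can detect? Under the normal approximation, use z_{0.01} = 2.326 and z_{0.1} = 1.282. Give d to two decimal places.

For two independent groups of n = 124 each: d_min = (z_{α} + z_β)·√(2/n).
z-sum = 2.326 + 1.282 = 3.608.
d_min = 3.608 × √(2/124) = 3.608 × 0.1270 = 0.458.

d_min ≈ 0.46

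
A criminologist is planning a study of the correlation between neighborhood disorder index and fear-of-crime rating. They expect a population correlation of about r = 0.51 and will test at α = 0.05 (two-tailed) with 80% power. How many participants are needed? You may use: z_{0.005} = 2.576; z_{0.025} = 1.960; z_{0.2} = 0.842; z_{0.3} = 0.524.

Fisher's z: C = ½·ln((1+r)/(1−r)) = ½·ln(3.0816) = 0.5627.
n = ((z_{α/2} + z_β)/C)² + 3.
(1.960 + 0.842) / 0.5627 = 2.802 / 0.5627 = 4.980.
n = 4.980² + 3 = 24.80 + 3 = 27.8.
Round up.

n = 28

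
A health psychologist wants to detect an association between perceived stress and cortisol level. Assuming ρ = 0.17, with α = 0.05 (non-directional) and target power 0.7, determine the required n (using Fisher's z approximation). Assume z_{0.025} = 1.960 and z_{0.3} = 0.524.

Fisher's z: C = ½·ln((1+r)/(1−r)) = ½·ln(1.4096) = 0.1717.
n = ((z_{α/2} + z_β)/C)² + 3.
(1.960 + 0.524) / 0.1717 = 2.484 / 0.1717 = 14.467.
n = 14.467² + 3 = 209.30 + 3 = 212.3.
Round up.

n = 213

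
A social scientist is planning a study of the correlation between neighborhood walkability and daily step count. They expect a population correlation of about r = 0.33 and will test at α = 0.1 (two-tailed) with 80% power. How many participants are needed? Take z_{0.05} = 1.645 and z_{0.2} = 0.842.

n = 56

Fisher's z: C = ½·ln((1+r)/(1−r)) = ½·ln(1.9851) = 0.3428.
n = ((z_{α/2} + z_β)/C)² + 3.
(1.645 + 0.842) / 0.3428 = 2.487 / 0.3428 = 7.255.
n = 7.255² + 3 = 52.63 + 3 = 55.6.
Round up.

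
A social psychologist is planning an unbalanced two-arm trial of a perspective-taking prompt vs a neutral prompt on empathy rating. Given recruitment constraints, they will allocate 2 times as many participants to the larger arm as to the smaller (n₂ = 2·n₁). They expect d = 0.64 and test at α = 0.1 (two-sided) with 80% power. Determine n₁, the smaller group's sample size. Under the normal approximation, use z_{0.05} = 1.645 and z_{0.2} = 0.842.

n₁ = 23

With allocation ratio k = n₂/n₁ = 2, Var(x̄₁−x̄₂) = σ²(1/n₁ + 1/(k·n₁)) = σ²·(k+1)/(k·n₁).
So n₁ = (1 + 1/k)·((z_{α/2} + z_β)/d)² = 1.500 × (2.487/0.64)².
n₁ = 1.500 × 15.10 = 22.7.
Round up: n₁ = 23, giving n₂ = 2 × 23 = 46.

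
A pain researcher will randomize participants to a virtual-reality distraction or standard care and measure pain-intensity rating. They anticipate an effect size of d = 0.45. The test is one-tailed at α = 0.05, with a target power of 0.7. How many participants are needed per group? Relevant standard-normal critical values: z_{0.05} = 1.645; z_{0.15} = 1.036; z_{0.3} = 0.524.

For two independent groups with equal n: n = 2·((z_{α} + z_β) / d)².
z_{α} + z_β = 1.645 + 0.524 = 2.169.
n = 2 × (2.169 / 0.45)² = 2 × 4.820² = 2 × 23.23 = 46.5.
Round up to the next whole participant.

n = 47 per group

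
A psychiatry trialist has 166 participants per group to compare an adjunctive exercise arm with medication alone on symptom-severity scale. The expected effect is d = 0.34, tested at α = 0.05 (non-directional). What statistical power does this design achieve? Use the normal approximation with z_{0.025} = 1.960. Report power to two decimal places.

For two equal groups, power = Φ(d·√(n/2) − z_{α/2}).
d·√(n/2) = 0.34 × √(166/2) = 0.34 × 9.110 = 3.098.
z_β = 3.098 − 1.960 = 1.138.
Power = Φ(1.138) = 0.872.

power ≈ 0.87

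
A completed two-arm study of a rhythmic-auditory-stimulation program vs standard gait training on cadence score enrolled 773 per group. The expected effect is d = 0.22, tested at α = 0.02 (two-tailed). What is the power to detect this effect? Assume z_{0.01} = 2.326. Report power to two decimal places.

power ≈ 0.98

For two equal groups, power = Φ(d·√(n/2) − z_{α/2}).
d·√(n/2) = 0.22 × √(773/2) = 0.22 × 19.660 = 4.325.
z_β = 4.325 − 2.326 = 1.999.
Power = Φ(1.999) = 0.977.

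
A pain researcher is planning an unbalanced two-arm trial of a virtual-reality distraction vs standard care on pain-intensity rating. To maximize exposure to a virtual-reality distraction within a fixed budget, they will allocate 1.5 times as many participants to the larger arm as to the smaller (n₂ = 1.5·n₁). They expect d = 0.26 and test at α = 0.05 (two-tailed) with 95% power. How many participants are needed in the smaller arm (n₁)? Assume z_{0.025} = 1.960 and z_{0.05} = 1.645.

n₁ = 321

With allocation ratio k = n₂/n₁ = 1.5, Var(x̄₁−x̄₂) = σ²(1/n₁ + 1/(k·n₁)) = σ²·(k+1)/(k·n₁).
So n₁ = (1 + 1/k)·((z_{α/2} + z_β)/d)² = 1.667 × (3.605/0.26)².
n₁ = 1.667 × 192.25 = 320.4.
Round up: n₁ = 321, giving n₂ = ⌈1.5 × 321⌉ = ⌈481.5⌉ = 482.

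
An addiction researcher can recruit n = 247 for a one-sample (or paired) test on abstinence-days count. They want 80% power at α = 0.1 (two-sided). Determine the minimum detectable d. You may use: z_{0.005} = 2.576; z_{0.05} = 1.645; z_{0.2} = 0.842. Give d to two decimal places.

d_min ≈ 0.16

For a single sample (or paired design) of n = 247: d_min = (z_{α/2} + z_β)/√n.
z-sum = 1.645 + 0.842 = 2.487.
d_min = 2.487 / √247 = 2.487 / 15.716 = 0.158.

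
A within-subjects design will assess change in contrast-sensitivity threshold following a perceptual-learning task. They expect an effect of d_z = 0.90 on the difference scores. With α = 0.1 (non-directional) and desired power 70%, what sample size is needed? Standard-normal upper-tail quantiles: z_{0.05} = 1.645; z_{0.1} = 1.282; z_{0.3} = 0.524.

For a paired (one-sample on differences) test: n = ((z_{α/2} + z_β) / d)².
z_{α/2} + z_β = 1.645 + 0.524 = 2.169.
n = (2.169 / 0.90)² = 2.410² = 5.81.
Round up.

n = 6 pairs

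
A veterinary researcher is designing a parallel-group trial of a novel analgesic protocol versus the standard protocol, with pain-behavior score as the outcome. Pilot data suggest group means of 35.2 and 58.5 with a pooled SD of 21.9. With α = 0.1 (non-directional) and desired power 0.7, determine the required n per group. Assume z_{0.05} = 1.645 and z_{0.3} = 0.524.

Cohen's d = |M₁ − M₂| / SD_pooled = |35.2 − 58.5| / 21.9 = 23.3 / 21.9 = 1.064.
For two independent groups with equal n: n = 2·((z_{α/2} + z_β) / d)².
z_{α/2} + z_β = 1.645 + 0.524 = 2.169.
n = 2 × (2.169 / 1.064)² = 2 × 2.039² = 2 × 4.16 = 8.3.
Round up to the next whole participant.

n = 9 per group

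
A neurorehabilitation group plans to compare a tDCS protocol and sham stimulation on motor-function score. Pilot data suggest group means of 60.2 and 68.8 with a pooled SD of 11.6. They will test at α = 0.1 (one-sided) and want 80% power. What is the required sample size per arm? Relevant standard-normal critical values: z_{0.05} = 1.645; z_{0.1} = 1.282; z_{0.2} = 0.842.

n = 17 per group

Cohen's d = |M₁ − M₂| / SD_pooled = |60.2 − 68.8| / 11.6 = 8.6 / 11.6 = 0.741.
For two independent groups with equal n: n = 2·((z_{α} + z_β) / d)².
z_{α} + z_β = 1.282 + 0.842 = 2.124.
n = 2 × (2.124 / 0.741)² = 2 × 2.866² = 2 × 8.22 = 16.4.
Round up to the next whole participant.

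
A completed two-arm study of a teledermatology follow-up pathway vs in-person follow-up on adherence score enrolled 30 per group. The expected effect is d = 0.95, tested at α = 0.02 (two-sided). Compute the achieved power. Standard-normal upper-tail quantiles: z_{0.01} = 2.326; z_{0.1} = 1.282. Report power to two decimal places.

For two equal groups, power = Φ(d·√(n/2) − z_{α/2}).
d·√(n/2) = 0.95 × √(30/2) = 0.95 × 3.873 = 3.679.
z_β = 3.679 − 2.326 = 1.353.
Power = Φ(1.353) = 0.912.

power ≈ 0.91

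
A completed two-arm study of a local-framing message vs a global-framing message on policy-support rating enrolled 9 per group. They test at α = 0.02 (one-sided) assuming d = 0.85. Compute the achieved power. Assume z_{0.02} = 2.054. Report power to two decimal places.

power ≈ 0.40

For two equal groups, power = Φ(d·√(n/2) − z_{α}).
d·√(n/2) = 0.85 × √(9/2) = 0.85 × 2.121 = 1.803.
z_β = 1.803 − 2.054 = -0.251.
Power = Φ(-0.251) = 0.401.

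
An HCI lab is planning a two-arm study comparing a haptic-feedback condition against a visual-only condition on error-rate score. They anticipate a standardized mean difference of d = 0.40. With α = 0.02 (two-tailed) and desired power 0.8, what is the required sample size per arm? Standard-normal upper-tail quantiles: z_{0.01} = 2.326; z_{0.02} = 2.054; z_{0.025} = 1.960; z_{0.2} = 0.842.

For two independent groups with equal n: n = 2·((z_{α/2} + z_β) / d)².
z_{α/2} + z_β = 2.326 + 0.842 = 3.168.
n = 2 × (3.168 / 0.40)² = 2 × 7.920² = 2 × 62.73 = 125.5.
Round up to the next whole participant.

n = 126 per group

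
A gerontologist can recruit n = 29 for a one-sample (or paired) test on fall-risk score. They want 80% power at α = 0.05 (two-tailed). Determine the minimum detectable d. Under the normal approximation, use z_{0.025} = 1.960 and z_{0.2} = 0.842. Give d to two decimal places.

d_min ≈ 0.52

For a single sample (or paired design) of n = 29: d_min = (z_{α/2} + z_β)/√n.
z-sum = 1.960 + 0.842 = 2.802.
d_min = 2.802 / √29 = 2.802 / 5.385 = 0.520.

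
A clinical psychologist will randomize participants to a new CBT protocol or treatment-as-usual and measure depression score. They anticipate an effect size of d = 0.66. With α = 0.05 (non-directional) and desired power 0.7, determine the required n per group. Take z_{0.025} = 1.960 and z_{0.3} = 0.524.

For two independent groups with equal n: n = 2·((z_{α/2} + z_β) / d)².
z_{α/2} + z_β = 1.960 + 0.524 = 2.484.
n = 2 × (2.484 / 0.66)² = 2 × 3.764² = 2 × 14.16 = 28.3.
Round up to the next whole participant.

n = 29 per group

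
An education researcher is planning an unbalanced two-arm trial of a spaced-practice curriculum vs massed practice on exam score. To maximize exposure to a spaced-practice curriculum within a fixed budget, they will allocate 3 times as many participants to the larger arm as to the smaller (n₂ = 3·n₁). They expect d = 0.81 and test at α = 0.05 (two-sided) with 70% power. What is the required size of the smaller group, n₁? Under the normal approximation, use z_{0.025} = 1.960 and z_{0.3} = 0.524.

With allocation ratio k = n₂/n₁ = 3, Var(x̄₁−x̄₂) = σ²(1/n₁ + 1/(k·n₁)) = σ²·(k+1)/(k·n₁).
So n₁ = (1 + 1/k)·((z_{α/2} + z_β)/d)² = 1.333 × (2.484/0.81)².
n₁ = 1.333 × 9.40 = 12.5.
Round up: n₁ = 13, giving n₂ = 3 × 13 = 39.

n₁ = 13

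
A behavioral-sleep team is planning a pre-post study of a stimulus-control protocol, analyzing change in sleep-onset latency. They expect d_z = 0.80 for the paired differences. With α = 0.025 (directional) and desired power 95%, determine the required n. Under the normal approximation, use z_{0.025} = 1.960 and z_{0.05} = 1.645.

n = 21 pairs

For a paired (one-sample on differences) test: n = ((z_{α} + z_β) / d)².
z_{α} + z_β = 1.960 + 1.645 = 3.605.
n = (3.605 / 0.80)² = 4.506² = 20.31.
Round up.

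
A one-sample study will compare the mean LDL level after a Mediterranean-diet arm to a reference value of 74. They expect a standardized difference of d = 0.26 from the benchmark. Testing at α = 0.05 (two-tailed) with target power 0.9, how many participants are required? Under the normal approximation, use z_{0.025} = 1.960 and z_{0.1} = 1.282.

n = 156

For a one-sample test: n = ((z_{α/2} + z_β) / d)².
z_{α/2} + z_β = 1.960 + 1.282 = 3.242.
n = (3.242 / 0.26)² = 12.469² = 155.48.
Round up.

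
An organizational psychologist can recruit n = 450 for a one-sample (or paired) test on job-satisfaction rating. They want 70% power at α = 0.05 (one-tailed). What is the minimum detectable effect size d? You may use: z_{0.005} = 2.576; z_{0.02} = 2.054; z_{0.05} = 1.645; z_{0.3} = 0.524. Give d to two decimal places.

d_min ≈ 0.10

For a single sample (or paired design) of n = 450: d_min = (z_{α} + z_β)/√n.
z-sum = 1.645 + 0.524 = 2.169.
d_min = 2.169 / √450 = 2.169 / 21.213 = 0.102.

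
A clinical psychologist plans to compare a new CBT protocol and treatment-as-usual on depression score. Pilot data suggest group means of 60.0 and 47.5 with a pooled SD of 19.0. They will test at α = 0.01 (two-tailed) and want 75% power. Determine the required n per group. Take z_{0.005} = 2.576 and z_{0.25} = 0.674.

Cohen's d = |M₁ − M₂| / SD_pooled = |60.0 − 47.5| / 19.0 = 12.5 / 19.0 = 0.658.
For two independent groups with equal n: n = 2·((z_{α/2} + z_β) / d)².
z_{α/2} + z_β = 2.576 + 0.674 = 3.250.
n = 2 × (3.250 / 0.658)² = 2 × 4.939² = 2 × 24.40 = 48.8.
Round up to the next whole participant.

n = 49 per group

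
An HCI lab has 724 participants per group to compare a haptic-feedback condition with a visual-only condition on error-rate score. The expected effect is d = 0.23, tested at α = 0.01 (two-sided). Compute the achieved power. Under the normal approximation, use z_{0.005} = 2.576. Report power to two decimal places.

power ≈ 0.96

For two equal groups, power = Φ(d·√(n/2) − z_{α/2}).
d·√(n/2) = 0.23 × √(724/2) = 0.23 × 19.026 = 4.376.
z_β = 4.376 − 2.576 = 1.800.
Power = Φ(1.800) = 0.964.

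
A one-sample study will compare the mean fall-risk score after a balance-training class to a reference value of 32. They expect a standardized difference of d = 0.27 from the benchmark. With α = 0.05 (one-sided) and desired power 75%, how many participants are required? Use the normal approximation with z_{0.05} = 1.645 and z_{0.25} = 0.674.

n = 74

For a one-sample test: n = ((z_{α} + z_β) / d)².
z_{α} + z_β = 1.645 + 0.674 = 2.319.
n = (2.319 / 0.27)² = 8.589² = 73.77.
Round up.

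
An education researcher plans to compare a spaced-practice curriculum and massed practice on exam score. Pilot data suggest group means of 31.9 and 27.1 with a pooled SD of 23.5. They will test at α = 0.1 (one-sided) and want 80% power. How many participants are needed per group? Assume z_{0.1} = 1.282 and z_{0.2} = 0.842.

n = 217 per group

Cohen's d = |M₁ − M₂| / SD_pooled = |31.9 − 27.1| / 23.5 = 4.8 / 23.5 = 0.204.
For two independent groups with equal n: n = 2·((z_{α} + z_β) / d)².
z_{α} + z_β = 1.282 + 0.842 = 2.124.
n = 2 × (2.124 / 0.204)² = 2 × 10.412² = 2 × 108.40 = 216.8.
Round up to the next whole participant.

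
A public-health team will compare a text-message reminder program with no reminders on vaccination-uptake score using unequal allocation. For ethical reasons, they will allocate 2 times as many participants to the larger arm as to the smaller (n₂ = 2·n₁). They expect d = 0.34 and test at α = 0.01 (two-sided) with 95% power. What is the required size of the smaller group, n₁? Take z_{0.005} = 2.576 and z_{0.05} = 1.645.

n₁ = 232

With allocation ratio k = n₂/n₁ = 2, Var(x̄₁−x̄₂) = σ²(1/n₁ + 1/(k·n₁)) = σ²·(k+1)/(k·n₁).
So n₁ = (1 + 1/k)·((z_{α/2} + z_β)/d)² = 1.500 × (4.221/0.34)².
n₁ = 1.500 × 154.12 = 231.2.
Round up: n₁ = 232, giving n₂ = 2 × 232 = 464.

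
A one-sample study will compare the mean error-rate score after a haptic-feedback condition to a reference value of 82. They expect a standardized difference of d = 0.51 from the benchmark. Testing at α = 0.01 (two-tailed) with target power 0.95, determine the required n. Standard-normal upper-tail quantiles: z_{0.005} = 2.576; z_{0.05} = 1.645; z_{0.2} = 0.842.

n = 69

For a one-sample test: n = ((z_{α/2} + z_β) / d)².
z_{α/2} + z_β = 2.576 + 1.645 = 4.221.
n = (4.221 / 0.51)² = 8.276² = 68.50.
Round up.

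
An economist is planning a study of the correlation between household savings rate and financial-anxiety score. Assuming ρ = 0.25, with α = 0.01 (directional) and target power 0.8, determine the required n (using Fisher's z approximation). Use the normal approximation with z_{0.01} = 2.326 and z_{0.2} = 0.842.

n = 157

Fisher's z: C = ½·ln((1+r)/(1−r)) = ½·ln(1.6667) = 0.2554.
n = ((z_{α} + z_β)/C)² + 3.
(2.326 + 0.842) / 0.2554 = 3.168 / 0.2554 = 12.404.
n = 12.404² + 3 = 153.86 + 3 = 156.9.
Round up.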